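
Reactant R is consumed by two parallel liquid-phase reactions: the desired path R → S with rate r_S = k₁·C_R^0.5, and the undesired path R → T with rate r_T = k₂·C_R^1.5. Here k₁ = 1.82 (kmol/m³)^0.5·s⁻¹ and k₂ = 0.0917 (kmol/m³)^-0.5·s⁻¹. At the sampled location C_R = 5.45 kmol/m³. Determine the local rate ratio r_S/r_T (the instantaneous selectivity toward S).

3.64

S_{S/T} = r_S/r_T = (k₁·C_R^0.5)/(k₂·C_R^1.5) = (k₁/k₂)·C_R⁻¹.
= (1.82×5.450^0.5) / (0.0917×5.450^1.5) = 4.249/1.167 = 3.64.
The undesired path is higher order in R, so low C_R (CSTR or dilute feed) favours S.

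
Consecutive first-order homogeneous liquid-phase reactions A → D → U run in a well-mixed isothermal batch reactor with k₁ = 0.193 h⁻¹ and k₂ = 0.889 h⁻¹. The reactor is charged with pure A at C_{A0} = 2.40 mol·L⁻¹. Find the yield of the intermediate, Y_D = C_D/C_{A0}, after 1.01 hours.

The intermediate concentration in a first-order A→B→C sequence is C_D = k₁C_{A0}(e^(−k₁t) − e^(−k₂t))/(k₂−k₁).
e^(−k₁t) = e^(−0.193×1.01) = e^(−0.1949) = 0.8229; e^(−k₂t) = e^(−0.8979) = 0.4074.
C_D = 0.193×2.40/(0.889−0.193) × (0.8229−0.4074) = 0.6655×0.4155 = 0.2765 mol·L⁻¹.
Y_D = C_D/C_{A0} = 0.2765/2.40 = 0.115.

0.115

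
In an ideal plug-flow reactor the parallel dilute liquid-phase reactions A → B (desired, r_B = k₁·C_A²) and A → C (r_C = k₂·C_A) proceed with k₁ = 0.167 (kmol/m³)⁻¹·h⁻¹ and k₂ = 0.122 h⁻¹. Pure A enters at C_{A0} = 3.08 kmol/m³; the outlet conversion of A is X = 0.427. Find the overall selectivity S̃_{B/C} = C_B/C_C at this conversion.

C_A = C_{A0}(1−X) = 1.765 kmol/m³.
Along a PFR/batch, dC_C/dC_A = −r_C/(r_B+r_C) = −k₂/(k₂+k₁·C_A).
Integrating from C_{A0} to C_A: C_C = (0.122/0.167)·ln[(0.122+0.167·3.08)/(0.122+0.167·1.76)] = 0.7305·ln(0.6364/0.4167) = 0.3093 kmol/m³.
Then C_B = (C_{A0}−C_A) − C_C = 1.315 − 0.3093 = 1.006 kmol/m³.
S̃_{B/C} = C_B/C_C = 1.006/0.3093 = 3.25.

3.25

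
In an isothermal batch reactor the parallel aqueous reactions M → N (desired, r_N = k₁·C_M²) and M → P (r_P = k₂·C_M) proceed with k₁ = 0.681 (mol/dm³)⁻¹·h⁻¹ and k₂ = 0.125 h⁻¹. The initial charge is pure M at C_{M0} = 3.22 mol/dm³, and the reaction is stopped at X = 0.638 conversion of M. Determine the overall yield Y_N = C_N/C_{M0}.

0.585

C_M = C_{M0}(1−X) = 1.166 mol/dm³.
Along a PFR/batch, dC_P/dC_M = −r_P/(r_N+r_P) = −k₂/(k₂+k₁·C_M).
Integrating from C_{M0} to C_M: C_P = (0.125/0.681)·ln[(0.125+0.681·3.22)/(0.125+0.681·1.17)] = 0.1836·ln(2.318/0.9188) = 0.1698 mol/dm³.
Then C_N = (C_{M0}−C_M) − C_P = 2.054 − 0.1698 = 1.885 mol/dm³.
Y_N = C_N/C_{M0} = 1.885/3.22 = 0.585.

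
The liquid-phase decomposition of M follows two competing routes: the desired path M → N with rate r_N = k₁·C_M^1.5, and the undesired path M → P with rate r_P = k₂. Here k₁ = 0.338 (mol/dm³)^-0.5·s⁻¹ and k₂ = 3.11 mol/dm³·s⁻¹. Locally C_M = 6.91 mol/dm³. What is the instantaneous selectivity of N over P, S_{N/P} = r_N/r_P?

S_{N/P} = r_N/r_P = (k₁·C_M^1.5)/(k₂) = (k₁/k₂)·C_M^1.5.
= (0.338×6.910^1.5) / (3.11) = 6.140/3.110 = 1.97.
Since the desired path is higher order in M, keeping C_M high (PFR or concentrated feed) favours N.

1.97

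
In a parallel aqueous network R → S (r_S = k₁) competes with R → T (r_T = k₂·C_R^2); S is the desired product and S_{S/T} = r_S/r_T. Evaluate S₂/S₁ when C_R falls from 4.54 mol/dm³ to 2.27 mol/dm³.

4.00

S_{S/T} = (k₁/k₂)·C_R^-2, so S₂/S₁ = (C_{R,2}/C_{R,1})^-2.
= (2.27/4.54)^(-2) = (0.5000)^(-2) = 4.00.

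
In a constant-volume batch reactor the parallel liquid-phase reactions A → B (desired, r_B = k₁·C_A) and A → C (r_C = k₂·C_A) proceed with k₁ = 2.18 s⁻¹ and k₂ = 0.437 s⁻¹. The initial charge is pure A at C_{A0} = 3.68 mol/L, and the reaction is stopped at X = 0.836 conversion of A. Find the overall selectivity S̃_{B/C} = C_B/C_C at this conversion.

4.99

C_A = C_{A0}(1−X) = 0.6035 mol/L.
Both paths are first order in A, so the instantaneous fraction to B is constant: dC_B/d(−C_A) = k₁/(k₁+k₂) = 0.8330.
C_B = 0.8330·(C_{A0}−C_A) = 0.8330×3.076 = 2.56 mol/L.
C_C = (C_{A0}−C_A)−C_B = 0.5137 mol/L; S̃_{B/C} = 2.563/0.5137 = 4.99.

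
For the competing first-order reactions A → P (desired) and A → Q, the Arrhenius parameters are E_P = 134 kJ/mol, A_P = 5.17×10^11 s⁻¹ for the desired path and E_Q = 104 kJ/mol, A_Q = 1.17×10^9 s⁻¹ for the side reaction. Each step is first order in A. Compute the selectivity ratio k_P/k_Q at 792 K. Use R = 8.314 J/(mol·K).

With equal orders, S_{P/Q} = k_P/k_Q = (A_P/A_Q)·exp[(E_Q−E_P)/(RT)].
(E_Q−E_P)/(RT) = (104−134)×10³/(8.314×792) = -30000/6585 = -4.556.
k_P/k_Q = (5.17×10^11/1.17×10^9)·exp(-4.556) = 441.9 × 0.01050 = 4.64.

4.64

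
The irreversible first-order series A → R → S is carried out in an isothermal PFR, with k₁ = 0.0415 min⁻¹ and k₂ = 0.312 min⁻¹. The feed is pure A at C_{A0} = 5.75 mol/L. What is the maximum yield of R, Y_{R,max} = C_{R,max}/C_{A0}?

0.0976

At the optimum, C_{R,max}/C_{A0} = (k₁/k₂)^[k₂/(k₂−k₁)].
= (0.0415/0.312)^(0.312/(0.312−0.0415)) = (0.1330)^(1.153) = 0.09761.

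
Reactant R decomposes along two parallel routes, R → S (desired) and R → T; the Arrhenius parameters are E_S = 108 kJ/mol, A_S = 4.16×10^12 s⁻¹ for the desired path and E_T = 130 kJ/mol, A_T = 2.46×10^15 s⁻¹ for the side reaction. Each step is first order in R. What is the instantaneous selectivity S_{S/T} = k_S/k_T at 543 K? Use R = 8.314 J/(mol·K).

0.221

Since both paths have the same order in R, the concentration cancels and S_{S/T} = k_S/k_T = (A_S/A_T)·exp[(E_T−E_S)/(RT)].
(E_T−E_S)/(RT) = (130−108)×10³/(8.314×543) = 22000/4515 = 4.873.
k_S/k_T = (4.16×10^12/2.46×10^15)·exp(4.873) = 0.001691 × 130.7 = 0.221.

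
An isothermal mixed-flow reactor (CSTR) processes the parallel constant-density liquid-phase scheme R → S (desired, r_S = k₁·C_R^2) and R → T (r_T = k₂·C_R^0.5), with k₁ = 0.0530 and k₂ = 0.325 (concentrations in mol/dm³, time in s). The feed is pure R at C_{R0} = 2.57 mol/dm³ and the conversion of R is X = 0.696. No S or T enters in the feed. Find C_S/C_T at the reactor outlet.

Exit C_R = C_{R0}(1−X) = 2.57×0.304 = 0.7813 mol/dm³.
In a CSTR the entire volume is at exit conditions, so r_S = 0.0530×0.7813^2 = 0.03235 and r_T = 0.325×0.7813^0.5 = 0.2873.
Overall selectivity = C_S/C_T = r_Sτ/(r_Tτ) = r_S/r_T = 0.113.

0.113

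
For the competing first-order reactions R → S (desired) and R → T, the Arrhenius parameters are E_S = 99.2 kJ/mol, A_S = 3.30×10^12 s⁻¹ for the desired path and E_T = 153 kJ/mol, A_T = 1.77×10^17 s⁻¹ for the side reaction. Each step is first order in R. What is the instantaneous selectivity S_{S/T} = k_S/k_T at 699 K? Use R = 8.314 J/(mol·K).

With equal orders, S_{S/T} = k_S/k_T = (A_S/A_T)·exp[(E_T−E_S)/(RT)].
(E_T−E_S)/(RT) = (153−99.2)×10³/(8.314×699) = 53800/5811 = 9.258.
k_S/k_T = (3.30×10^12/1.77×10^17)·exp(9.258) = 1.864×10^-5 × 10483 = 0.195.
Since E_S < E_T, lowering the temperature improves selectivity toward S.

0.195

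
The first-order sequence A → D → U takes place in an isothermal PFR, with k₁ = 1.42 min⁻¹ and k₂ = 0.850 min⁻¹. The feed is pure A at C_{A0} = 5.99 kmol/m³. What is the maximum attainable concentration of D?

2.79 kmol/m³

For a first-order series the maximum intermediate yield is C_{D,max}/C_{A0} = (k₁/k₂)^[k₂/(k₂−k₁)].
= (1.42/0.850)^(0.850/(0.850−1.42)) = (1.671)^(-1.491) = 0.4652.
C_{D,max} = 0.4652×5.99 = 2.79 kmol/m³.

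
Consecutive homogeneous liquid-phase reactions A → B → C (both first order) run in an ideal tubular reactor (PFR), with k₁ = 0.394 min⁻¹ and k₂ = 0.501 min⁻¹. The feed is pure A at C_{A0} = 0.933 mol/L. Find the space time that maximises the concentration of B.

2.25 min

Setting dC_B/dτ = 0 gives τ_opt = ln(k₂/k₁)/(k₂−k₁).
= ln(0.501/0.394)/(0.501−0.394) = ln(1.272)/0.1070 = 0.2403/0.1070 = 2.25 min.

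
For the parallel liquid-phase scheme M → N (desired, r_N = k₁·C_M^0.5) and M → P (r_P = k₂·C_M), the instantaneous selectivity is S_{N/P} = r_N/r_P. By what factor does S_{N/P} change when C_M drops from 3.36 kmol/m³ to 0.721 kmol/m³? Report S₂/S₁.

2.16

S_{N/P} = (k₁/k₂)·C_M^-0.5, so S₂/S₁ = (C_{M,2}/C_{M,1})^-0.5.
= (0.721/3.36)^(-0.5) = (0.2146)^(-0.5) = 2.16.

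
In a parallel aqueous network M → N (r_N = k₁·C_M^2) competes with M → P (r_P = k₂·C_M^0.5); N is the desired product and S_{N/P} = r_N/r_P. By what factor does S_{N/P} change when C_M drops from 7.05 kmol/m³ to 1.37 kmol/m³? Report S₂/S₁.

0.0857

S_{N/P} = (k₁/k₂)·C_M^1.5, so S₂/S₁ = (C_{M,2}/C_{M,1})^1.5.
= (1.37/7.05)^1.5 = (0.1943)^1.5 = 0.0857.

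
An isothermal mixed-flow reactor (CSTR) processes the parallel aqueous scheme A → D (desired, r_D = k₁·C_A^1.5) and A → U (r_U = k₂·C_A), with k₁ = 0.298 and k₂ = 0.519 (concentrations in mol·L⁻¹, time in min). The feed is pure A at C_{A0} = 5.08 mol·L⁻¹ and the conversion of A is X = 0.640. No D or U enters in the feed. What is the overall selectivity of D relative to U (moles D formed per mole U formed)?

Exit C_A = C_{A0}(1−X) = 5.08×0.360 = 1.829 mol·L⁻¹.
Rates in a CSTR are evaluated at the outlet concentration: r_D = 0.298×1.829^1.5 = 0.7370, r_U = 0.519×1.829 = 0.9491.
Overall selectivity = C_D/C_U = r_Dτ/(r_Uτ) = r_D/r_U = 0.776.

0.776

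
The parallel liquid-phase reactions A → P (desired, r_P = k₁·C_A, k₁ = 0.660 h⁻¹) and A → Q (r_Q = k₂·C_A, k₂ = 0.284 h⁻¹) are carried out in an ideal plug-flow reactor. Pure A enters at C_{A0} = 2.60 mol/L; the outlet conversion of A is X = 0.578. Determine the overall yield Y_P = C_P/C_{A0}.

C_A = C_{A0}(1−X) = 1.097 mol/L.
Both paths are first order in A, so the instantaneous fraction to P is constant: dC_P/d(−C_A) = k₁/(k₁+k₂) = 0.6992.
C_P = 0.6992·(C_{A0}−C_A) = 0.6992×1.503 = 1.05 mol/L.
Y_P = C_P/C_{A0} = 1.051/2.60 = 0.404.

0.404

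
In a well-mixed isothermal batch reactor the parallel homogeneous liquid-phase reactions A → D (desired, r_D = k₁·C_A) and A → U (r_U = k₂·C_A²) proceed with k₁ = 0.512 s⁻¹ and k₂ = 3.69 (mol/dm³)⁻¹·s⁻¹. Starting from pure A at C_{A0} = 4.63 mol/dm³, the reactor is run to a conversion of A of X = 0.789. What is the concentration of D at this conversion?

0.202 mol/dm³

C_A = C_{A0}(1−X) = 0.9769 mol/dm³.
Along a PFR/batch, dC_D/dC_A = −r_D/(r_D+r_U) = −k₁/(k₁+k₂·C_A).
Integrating from C_{A0} to C_A: C_D = (0.512/3.69)·ln[(0.512+3.69·4.63)/(0.512+3.69·0.977)] = 0.1388·ln(17.60/4.117) = 0.2016 mol/dm³.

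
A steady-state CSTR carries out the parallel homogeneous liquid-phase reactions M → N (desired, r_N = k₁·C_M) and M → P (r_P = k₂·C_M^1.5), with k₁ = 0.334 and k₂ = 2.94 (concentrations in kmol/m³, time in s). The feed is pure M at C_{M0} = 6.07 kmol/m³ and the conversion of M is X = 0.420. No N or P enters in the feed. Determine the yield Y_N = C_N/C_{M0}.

0.0240

Exit C_M = C_{M0}(1−X) = 6.07×0.580 = 3.521 kmol/m³.
In a CSTR the entire volume is at exit conditions, so r_N = 0.334×3.521 = 1.176 and r_P = 2.94×3.521^1.5 = 19.42.
Fraction of consumed M going to N: r_N/(r_N+r_P) = 0.05709.
C_N = 0.05709·C_{M0}·X = 0.05709×6.07×0.420 = 0.146 kmol/m³; Y_N = C_N/C_{M0} = 0.0240.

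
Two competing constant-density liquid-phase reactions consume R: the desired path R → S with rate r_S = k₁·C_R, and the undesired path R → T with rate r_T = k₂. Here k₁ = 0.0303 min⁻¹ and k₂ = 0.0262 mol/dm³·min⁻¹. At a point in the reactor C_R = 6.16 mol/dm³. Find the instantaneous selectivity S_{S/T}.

7.12

S_{S/T} = r_S/r_T = (k₁·C_R)/(k₂) = (k₁/k₂)·C_R.
= (0.0303×6.160) / (0.0262) = 0.1866/0.02620 = 7.12.
Since the desired path is higher order in R, keeping C_R high (PFR or concentrated feed) favours S.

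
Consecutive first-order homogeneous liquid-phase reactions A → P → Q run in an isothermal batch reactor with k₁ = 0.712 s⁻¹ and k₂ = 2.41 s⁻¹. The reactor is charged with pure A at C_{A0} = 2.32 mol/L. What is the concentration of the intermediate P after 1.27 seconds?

The intermediate concentration in a first-order A→B→C sequence is C_P = k₁C_{A0}(e^(−k₁t) − e^(−k₂t))/(k₂−k₁).
e^(−k₁t) = e^(−0.712×1.27) = e^(−0.9042) = 0.4048; e^(−k₂t) = e^(−3.061) = 0.04685.
C_P = 0.712×2.32/(2.41−0.712) × (0.4048−0.04685) = 0.9728×0.3580 = 0.3483 mol/L.

0.348 mol/L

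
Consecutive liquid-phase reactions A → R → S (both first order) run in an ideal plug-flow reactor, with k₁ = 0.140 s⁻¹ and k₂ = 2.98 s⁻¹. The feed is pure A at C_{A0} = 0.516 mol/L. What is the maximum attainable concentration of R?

0.0208 mol/L

Evaluating C_R at τ_opt = ln(k₂/k₁)/(k₂−k₁) gives C_{R,max}/C_{A0} = (k₁/k₂)^[k₂/(k₂−k₁)].
= (0.140/2.98)^(2.98/(2.98−0.140)) = (0.04698)^(1.049) = 0.04041.
C_{R,max} = 0.04041×0.516 = 0.0208 mol/L.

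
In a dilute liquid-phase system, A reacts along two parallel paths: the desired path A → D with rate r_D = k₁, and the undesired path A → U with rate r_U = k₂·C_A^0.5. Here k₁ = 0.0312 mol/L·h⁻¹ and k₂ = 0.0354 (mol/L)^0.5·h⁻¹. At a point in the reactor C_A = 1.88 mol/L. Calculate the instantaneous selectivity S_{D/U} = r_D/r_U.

S_{D/U} = r_D/r_U = (k₁)/(k₂·C_A^0.5) = (k₁/k₂)·C_A^-0.5.
= (0.0312) / (0.0354×1.880^0.5) = 0.03120/0.04854 = 0.643.
The undesired path is higher order in A, so low C_A (CSTR or dilute feed) favours D.

0.643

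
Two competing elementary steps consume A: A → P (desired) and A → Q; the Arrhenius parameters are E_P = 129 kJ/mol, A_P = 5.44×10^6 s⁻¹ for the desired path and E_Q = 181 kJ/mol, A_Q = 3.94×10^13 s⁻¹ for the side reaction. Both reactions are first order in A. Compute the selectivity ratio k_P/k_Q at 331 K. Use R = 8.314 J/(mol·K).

22.2

k_P/k_Q = (A_P/A_Q)·exp[−(E_P−E_Q)/(RT)] = (A_P/A_Q)·exp[(E_Q−E_P)/(RT)].
(E_Q−E_P)/(RT) = (181−129)×10³/(8.314×331) = 52000/2752 = 18.90.
k_P/k_Q = (5.44×10^6/3.94×10^13)·exp(18.90) = 1.381×10^-7 × 1.608×10^8 = 22.2.
Since E_P < E_Q, lowering the temperature improves selectivity toward P.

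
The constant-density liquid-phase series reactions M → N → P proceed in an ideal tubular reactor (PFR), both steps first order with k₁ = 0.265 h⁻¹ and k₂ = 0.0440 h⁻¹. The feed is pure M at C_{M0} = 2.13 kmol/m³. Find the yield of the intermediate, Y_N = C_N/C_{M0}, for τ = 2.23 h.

0.423

The intermediate concentration in a first-order A→B→C sequence is C_N = k₁C_{M0}(e^(−k₁τ) − e^(−k₂τ))/(k₂−k₁).
e^(−k₁τ) = e^(−0.265×2.23) = e^(−0.5909) = 0.5538; e^(−k₂τ) = e^(−0.09812) = 0.9065.
C_N = 0.265×2.13/(0.0440−0.265) × (0.5538−0.9065) = (-2.554)×(-0.3527) = 0.9009 kmol/m³.
Y_N = C_N/C_{M0} = 0.9009/2.13 = 0.423.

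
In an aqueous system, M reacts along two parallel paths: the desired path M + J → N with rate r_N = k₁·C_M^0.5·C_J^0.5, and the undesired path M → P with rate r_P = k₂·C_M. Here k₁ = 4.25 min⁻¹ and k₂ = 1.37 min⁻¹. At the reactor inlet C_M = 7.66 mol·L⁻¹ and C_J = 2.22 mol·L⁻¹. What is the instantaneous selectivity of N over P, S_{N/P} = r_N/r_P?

1.67

S_{N/P} = r_N/r_P = (k₁·C_M^0.5·C_J^0.5)/(k₂·C_M) = (k₁/k₂)·C_M^-0.5·C_J^0.5.
= (4.25×7.660^0.5×2.220^0.5) / (1.37×7.660) = 17.53/10.49 = 1.67.
The undesired path is higher order in M, so low C_M (CSTR or dilute feed) favours N.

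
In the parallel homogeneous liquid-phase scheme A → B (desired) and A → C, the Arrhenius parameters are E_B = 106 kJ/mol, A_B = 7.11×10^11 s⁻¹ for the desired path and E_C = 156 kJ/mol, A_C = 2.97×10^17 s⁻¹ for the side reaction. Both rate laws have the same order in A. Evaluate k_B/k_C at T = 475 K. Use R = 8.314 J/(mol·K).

0.755

Since both paths have the same order in A, the concentration cancels and S_{B/C} = k_B/k_C = (A_B/A_C)·exp[(E_C−E_B)/(RT)].
(E_C−E_B)/(RT) = (156−106)×10³/(8.314×475) = 50000/3949 = 12.66.
k_B/k_C = (7.11×10^11/2.97×10^17)·exp(12.66) = 2.394×10^-6 × 3.152×10^5 = 0.755.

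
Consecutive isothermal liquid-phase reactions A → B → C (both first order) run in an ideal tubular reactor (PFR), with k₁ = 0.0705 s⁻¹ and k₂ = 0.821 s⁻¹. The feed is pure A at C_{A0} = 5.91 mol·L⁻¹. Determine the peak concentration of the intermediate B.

Evaluating C_B at τ_opt = ln(k₂/k₁)/(k₂−k₁) gives C_{B,max}/C_{A0} = (k₁/k₂)^[k₂/(k₂−k₁)].
= (0.0705/0.821)^(0.821/(0.821−0.0705)) = (0.08587)^(1.094) = 0.06819.
C_{B,max} = 0.06819×5.91 = 0.403 mol·L⁻¹.

0.403 mol·L⁻¹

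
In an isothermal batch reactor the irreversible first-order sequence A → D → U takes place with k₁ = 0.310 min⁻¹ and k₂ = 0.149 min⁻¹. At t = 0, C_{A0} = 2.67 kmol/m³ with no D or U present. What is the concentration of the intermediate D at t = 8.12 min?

Solving the coupled first-order balances gives C_D(t) = [k₁/(k₂−k₁)]·C_{A0}·(e^(−k₁t) − e^(−k₂t)).
e^(−k₁t) = e^(−0.310×8.12) = e^(−2.517) = 0.08069; e^(−k₂t) = e^(−1.210) = 0.2982.
C_D = 0.310×2.67/(0.149−0.310) × (0.08069−0.2982) = (-5.141)×(-0.2175) = 1.118 kmol/m³.

1.12 kmol/m³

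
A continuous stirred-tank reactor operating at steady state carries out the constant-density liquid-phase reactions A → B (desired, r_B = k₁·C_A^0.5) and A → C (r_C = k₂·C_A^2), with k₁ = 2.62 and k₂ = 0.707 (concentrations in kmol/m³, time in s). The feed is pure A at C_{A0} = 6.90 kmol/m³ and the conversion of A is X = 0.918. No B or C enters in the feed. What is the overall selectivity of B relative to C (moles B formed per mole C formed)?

Exit C_A = C_{A0}(1−X) = 6.90×0.0820 = 0.5658 kmol/m³.
In a CSTR the entire volume is at exit conditions, so r_B = 2.62×0.5658^0.5 = 1.971 and r_C = 0.707×0.5658^2 = 0.2263.
Overall selectivity = C_B/C_C = r_Bτ/(r_Cτ) = r_B/r_C = 8.71.

8.71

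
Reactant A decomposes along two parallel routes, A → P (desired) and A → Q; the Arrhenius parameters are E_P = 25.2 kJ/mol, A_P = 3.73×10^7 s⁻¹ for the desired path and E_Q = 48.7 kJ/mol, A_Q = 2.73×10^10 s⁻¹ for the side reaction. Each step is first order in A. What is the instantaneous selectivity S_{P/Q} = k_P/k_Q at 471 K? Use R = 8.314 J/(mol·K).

0.552

With equal orders, S_{P/Q} = k_P/k_Q = (A_P/A_Q)·exp[(E_Q−E_P)/(RT)].
(E_Q−E_P)/(RT) = (48.7−25.2)×10³/(8.314×471) = 23500/3916 = 6.001.
k_P/k_Q = (3.73×10^7/2.73×10^10)·exp(6.001) = 0.001366 × 403.9 = 0.552.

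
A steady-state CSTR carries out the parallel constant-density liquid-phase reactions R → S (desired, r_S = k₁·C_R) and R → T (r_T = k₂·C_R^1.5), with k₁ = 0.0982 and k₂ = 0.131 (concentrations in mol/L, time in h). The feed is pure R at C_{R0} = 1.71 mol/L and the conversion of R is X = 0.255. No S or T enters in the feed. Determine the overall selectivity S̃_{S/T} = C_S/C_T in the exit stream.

Exit C_R = C_{R0}(1−X) = 1.71×0.745 = 1.274 mol/L.
Rates in a CSTR are evaluated at the outlet concentration: r_S = 0.0982×1.274 = 0.1251, r_T = 0.131×1.274^1.5 = 0.1884.
Overall selectivity = C_S/C_T = r_Sτ/(r_Tτ) = r_S/r_T = 0.664.

0.664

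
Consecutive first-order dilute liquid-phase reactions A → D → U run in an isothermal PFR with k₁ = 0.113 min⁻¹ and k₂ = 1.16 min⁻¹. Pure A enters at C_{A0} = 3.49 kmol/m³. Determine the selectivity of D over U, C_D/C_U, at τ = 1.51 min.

0.854

The intermediate concentration in a first-order A→B→C sequence is C_D = k₁C_{A0}(e^(−k₁τ) − e^(−k₂τ))/(k₂−k₁).
e^(−k₁τ) = e^(−0.113×1.51) = e^(−0.1706) = 0.8431; e^(−k₂τ) = e^(−1.752) = 0.1735.
C_D = 0.113×3.49/(1.16−0.113) × (0.8431−0.1735) = 0.3767×0.6696 = 0.2522 kmol/m³.
C_A = C_{A0}e^(−k₁τ) = 2.943 kmol/m³, so C_U = C_{A0}−C_A−C_D = 0.2952 kmol/m³; C_D/C_U = 0.854.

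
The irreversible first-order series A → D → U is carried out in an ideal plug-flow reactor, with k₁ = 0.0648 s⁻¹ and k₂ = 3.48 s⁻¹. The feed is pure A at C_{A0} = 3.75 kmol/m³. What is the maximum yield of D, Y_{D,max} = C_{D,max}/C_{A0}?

For a first-order series the maximum intermediate yield is C_{D,max}/C_{A0} = (k₁/k₂)^[k₂/(k₂−k₁)].
= (0.0648/3.48)^(3.48/(3.48−0.0648)) = (0.01862)^(1.019) = 0.01727.

0.0173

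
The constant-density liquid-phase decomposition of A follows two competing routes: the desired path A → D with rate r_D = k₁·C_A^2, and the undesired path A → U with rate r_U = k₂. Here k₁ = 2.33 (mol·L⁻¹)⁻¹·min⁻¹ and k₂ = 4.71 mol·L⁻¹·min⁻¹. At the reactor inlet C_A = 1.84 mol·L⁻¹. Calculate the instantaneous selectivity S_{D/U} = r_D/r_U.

1.67

S_{D/U} = r_D/r_U = (k₁·C_A^2)/(k₂) = (k₁/k₂)·C_A^2.
= (2.33×1.840^2) / (4.71) = 7.888/4.710 = 1.67.
Since the desired path is higher order in A, keeping C_A high (PFR or concentrated feed) favours D.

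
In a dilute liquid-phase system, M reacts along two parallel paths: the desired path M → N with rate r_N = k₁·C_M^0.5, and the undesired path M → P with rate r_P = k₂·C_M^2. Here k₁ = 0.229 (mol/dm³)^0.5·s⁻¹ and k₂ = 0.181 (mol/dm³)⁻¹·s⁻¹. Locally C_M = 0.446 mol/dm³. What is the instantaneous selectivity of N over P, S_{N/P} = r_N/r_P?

4.25

S_{N/P} = r_N/r_P = (k₁·C_M^0.5)/(k₂·C_M^2) = (k₁/k₂)·C_M^-1.5.
= (0.229×0.4460^0.5) / (0.181×0.4460^2) = 0.1529/0.03600 = 4.25.
The undesired path is higher order in M, so low C_M (CSTR or dilute feed) favours N.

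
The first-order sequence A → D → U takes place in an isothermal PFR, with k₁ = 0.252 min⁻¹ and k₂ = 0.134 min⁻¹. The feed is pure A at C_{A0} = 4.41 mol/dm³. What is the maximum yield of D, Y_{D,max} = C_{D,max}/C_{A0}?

0.488

For a first-order series the maximum intermediate yield is C_{D,max}/C_{A0} = (k₁/k₂)^[k₂/(k₂−k₁)].
= (0.252/0.134)^(0.134/(0.134−0.252)) = (1.881)^(-1.136) = 0.4881.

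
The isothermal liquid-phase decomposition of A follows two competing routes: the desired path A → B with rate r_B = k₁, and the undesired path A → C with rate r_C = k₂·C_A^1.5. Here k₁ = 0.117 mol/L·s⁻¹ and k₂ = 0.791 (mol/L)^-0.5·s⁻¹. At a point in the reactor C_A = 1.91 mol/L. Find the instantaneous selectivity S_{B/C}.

0.0560

S_{B/C} = r_B/r_C = (k₁)/(k₂·C_A^1.5) = (k₁/k₂)·C_A^-1.5.
= (0.117) / (0.791×1.910^1.5) = 0.1170/2.088 = 0.0560.
The undesired path is higher order in A, so low C_A (CSTR or dilute feed) favours B.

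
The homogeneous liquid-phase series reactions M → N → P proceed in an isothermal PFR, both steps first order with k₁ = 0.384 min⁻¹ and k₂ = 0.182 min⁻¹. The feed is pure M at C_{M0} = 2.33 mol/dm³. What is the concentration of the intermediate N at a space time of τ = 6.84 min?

0.955 mol/dm³

For first-order series with pure M initially, C_N(τ) = k₁C_{M0}/(k₂−k₁)·(e^(−k₁τ) − e^(−k₂τ)).
e^(−k₁τ) = e^(−0.384×6.84) = e^(−2.627) = 0.07233; e^(−k₂τ) = e^(−1.245) = 0.2880.
C_N = 0.384×2.33/(0.182−0.384) × (0.07233−0.2880) = (-4.429)×(-0.2156) = 0.9552 mol/dm³.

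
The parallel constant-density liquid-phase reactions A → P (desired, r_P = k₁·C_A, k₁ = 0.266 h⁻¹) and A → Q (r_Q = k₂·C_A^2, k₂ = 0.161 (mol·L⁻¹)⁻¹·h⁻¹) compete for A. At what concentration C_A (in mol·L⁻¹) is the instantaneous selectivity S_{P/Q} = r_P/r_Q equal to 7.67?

S_{P/Q} = (k₁/k₂)·C_A⁻¹ ⇒ C_A = (S·k₂/k₁)^(-1).
= (7.67×0.161/0.266)^(-1) = (4.642)^(-1) = 0.215 mol·L⁻¹.

0.215 mol·L⁻¹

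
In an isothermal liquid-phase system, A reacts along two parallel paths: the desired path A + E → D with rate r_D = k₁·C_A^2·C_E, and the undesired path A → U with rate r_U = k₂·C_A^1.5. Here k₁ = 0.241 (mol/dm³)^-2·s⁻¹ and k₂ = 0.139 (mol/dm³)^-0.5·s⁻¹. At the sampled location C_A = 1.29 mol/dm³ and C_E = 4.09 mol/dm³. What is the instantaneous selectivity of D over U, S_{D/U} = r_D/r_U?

S_{D/U} = r_D/r_U = (k₁·C_A^2·C_E)/(k₂·C_A^1.5) = (k₁/k₂)·C_A^0.5·C_E.
= (0.241×1.290^2×4.090) / (0.139×1.290^1.5) = 1.640/0.2037 = 8.05.

8.05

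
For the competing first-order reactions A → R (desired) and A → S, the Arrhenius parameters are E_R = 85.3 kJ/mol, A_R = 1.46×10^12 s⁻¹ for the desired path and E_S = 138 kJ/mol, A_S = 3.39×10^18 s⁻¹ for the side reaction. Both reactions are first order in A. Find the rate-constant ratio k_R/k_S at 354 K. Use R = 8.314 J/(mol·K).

25.7

With equal orders, S_{R/S} = k_R/k_S = (A_R/A_S)·exp[(E_S−E_R)/(RT)].
(E_S−E_R)/(RT) = (138−85.3)×10³/(8.314×354) = 52700/2943 = 17.91.
k_R/k_S = (1.46×10^12/3.39×10^18)·exp(17.91) = 4.307×10^-7 × 5.977×10^7 = 25.7.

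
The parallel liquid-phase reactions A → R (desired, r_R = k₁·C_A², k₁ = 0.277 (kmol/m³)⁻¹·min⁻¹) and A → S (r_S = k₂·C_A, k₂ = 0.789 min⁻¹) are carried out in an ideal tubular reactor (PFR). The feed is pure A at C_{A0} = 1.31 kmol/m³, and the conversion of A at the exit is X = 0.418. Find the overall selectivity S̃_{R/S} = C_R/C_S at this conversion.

C_A = C_{A0}(1−X) = 0.7624 kmol/m³.
Along a PFR/batch, dC_S/dC_A = −r_S/(r_R+r_S) = −k₂/(k₂+k₁·C_A).
Integrating from C_{A0} to C_A: C_S = (0.789/0.277)·ln[(0.789+0.277·1.31)/(0.789+0.277·0.762)] = 2.848·ln(1.152/1.000) = 0.4022 kmol/m³.
Then C_R = (C_{A0}−C_A) − C_S = 0.5476 − 0.4022 = 0.1454 kmol/m³.
S̃_{R/S} = C_R/C_S = 0.1454/0.4022 = 0.362.

0.362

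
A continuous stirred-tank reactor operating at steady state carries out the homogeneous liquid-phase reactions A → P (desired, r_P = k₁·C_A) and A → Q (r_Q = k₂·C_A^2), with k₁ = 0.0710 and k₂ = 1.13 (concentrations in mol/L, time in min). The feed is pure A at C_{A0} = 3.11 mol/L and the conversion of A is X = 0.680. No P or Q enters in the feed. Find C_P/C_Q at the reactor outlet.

Exit C_A = C_{A0}(1−X) = 3.11×0.320 = 0.9952 mol/L.
Rates in a CSTR are evaluated at the outlet concentration: r_P = 0.0710×0.9952 = 0.07066, r_Q = 1.13×0.9952^2 = 1.119.
Overall selectivity = C_P/C_Q = r_Pτ/(r_Qτ) = r_P/r_Q = 0.0631.

0.0631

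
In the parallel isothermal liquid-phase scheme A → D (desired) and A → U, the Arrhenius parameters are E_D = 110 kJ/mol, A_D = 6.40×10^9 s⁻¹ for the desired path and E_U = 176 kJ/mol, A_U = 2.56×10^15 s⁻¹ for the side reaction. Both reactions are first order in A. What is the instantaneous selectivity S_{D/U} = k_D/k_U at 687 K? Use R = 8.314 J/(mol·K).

0.261

k_D/k_U = (A_D/A_U)·exp[−(E_D−E_U)/(RT)] = (A_D/A_U)·exp[(E_U−E_D)/(RT)].
(E_U−E_D)/(RT) = (176−110)×10³/(8.314×687) = 66000/5712 = 11.56.
k_D/k_U = (6.40×10^9/2.56×10^15)·exp(11.56) = 2.500×10^-6 × 1.043×10^5 = 0.261.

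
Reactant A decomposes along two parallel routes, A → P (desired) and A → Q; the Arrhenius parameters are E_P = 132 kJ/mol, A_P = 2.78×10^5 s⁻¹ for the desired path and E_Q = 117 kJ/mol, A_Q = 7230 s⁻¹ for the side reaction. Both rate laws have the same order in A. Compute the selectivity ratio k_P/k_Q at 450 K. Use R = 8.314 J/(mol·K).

With equal orders, S_{P/Q} = k_P/k_Q = (A_P/A_Q)·exp[(E_Q−E_P)/(RT)].
(E_Q−E_P)/(RT) = (117−132)×10³/(8.314×450) = -15000/3741 = -4.009.
k_P/k_Q = (2.78×10^5/7230)·exp(-4.009) = 38.45 × 0.01815 = 0.698.
Since E_P > E_Q, raising the temperature improves selectivity toward P.

0.698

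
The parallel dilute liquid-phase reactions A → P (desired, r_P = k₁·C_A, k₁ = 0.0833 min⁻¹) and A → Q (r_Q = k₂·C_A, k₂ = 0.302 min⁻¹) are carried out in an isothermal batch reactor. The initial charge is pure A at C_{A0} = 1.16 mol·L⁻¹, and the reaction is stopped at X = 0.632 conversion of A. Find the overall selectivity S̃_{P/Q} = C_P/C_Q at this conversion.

0.276

C_A = C_{A0}(1−X) = 0.4269 mol·L⁻¹.
Both paths are first order in A, so the instantaneous fraction to P is constant: dC_P/d(−C_A) = k₁/(k₁+k₂) = 0.2162.
C_P = 0.2162·(C_{A0}−C_A) = 0.2162×0.7331 = 0.158 mol·L⁻¹.
C_Q = (C_{A0}−C_A)−C_P = 0.5746 mol·L⁻¹; S̃_{P/Q} = 0.1585/0.5746 = 0.276.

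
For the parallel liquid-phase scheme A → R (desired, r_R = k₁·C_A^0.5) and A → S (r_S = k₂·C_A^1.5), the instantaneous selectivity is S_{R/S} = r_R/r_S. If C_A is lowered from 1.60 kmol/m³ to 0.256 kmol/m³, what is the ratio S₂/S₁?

6.25

S_{R/S} = (k₁/k₂)·C_A⁻¹, so S₂/S₁ = (C_{A,2}/C_{A,1})⁻¹.
= 1.60/0.256 = 6.25.
Selectivity toward R rises as C_A falls — low-concentration operation is favoured.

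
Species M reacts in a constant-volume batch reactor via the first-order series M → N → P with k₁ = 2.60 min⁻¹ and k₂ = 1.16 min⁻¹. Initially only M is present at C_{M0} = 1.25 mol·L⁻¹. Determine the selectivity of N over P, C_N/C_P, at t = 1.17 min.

0.660

Solving the coupled first-order balances gives C_N(t) = [k₁/(k₂−k₁)]·C_{M0}·(e^(−k₁t) − e^(−k₂t)).
e^(−k₁t) = e^(−2.60×1.17) = e^(−3.042) = 0.04774; e^(−k₂t) = e^(−1.357) = 0.2574.
C_N = 2.60×1.25/(1.16−2.60) × (0.04774−0.2574) = (-2.257)×(-0.2096) = 0.4731 mol·L⁻¹.
C_M = C_{M0}e^(−k₁t) = 0.05967 mol·L⁻¹, so C_P = C_{M0}−C_M−C_N = 0.7172 mol·L⁻¹; C_N/C_P = 0.660.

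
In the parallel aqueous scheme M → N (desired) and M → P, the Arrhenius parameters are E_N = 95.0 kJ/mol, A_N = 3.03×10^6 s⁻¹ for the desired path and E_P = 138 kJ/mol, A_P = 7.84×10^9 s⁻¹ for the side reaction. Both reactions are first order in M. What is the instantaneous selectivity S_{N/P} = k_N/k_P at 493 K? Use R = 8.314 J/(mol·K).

Since both paths have the same order in M, the concentration cancels and S_{N/P} = k_N/k_P = (A_N/A_P)·exp[(E_P−E_N)/(RT)].
(E_P−E_N)/(RT) = (138−95.0)×10³/(8.314×493) = 43000/4099 = 10.49.
k_N/k_P = (3.03×10^6/7.84×10^9)·exp(10.49) = 3.865×10^-4 × 35985 = 13.9.
Since E_N < E_P, lowering the temperature improves selectivity toward N.

13.9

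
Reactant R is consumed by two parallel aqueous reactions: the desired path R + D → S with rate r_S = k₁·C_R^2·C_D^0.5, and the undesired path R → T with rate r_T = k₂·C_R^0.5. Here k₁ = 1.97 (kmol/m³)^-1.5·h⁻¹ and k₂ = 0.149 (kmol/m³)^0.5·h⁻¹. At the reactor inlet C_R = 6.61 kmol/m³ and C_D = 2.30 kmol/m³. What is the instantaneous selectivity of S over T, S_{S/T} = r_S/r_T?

S_{S/T} = r_S/r_T = (k₁·C_R^2·C_D^0.5)/(k₂·C_R^0.5) = (k₁/k₂)·C_R^1.5·C_D^0.5.
= (1.97×6.610^2×2.300^0.5) / (0.149×6.610^0.5) = 130.5/0.3831 = 341.

341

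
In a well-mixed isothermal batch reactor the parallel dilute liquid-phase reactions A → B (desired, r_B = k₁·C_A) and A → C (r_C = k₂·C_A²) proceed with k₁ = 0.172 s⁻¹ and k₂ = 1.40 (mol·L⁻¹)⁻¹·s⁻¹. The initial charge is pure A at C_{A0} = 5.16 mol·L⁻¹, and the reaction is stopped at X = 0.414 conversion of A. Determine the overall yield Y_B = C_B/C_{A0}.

C_A = C_{A0}(1−X) = 3.024 mol·L⁻¹.
Along a PFR/batch, dC_B/dC_A = −r_B/(r_B+r_C) = −k₁/(k₁+k₂·C_A).
Integrating from C_{A0} to C_A: C_B = (0.172/1.40)·ln[(0.172+1.40·5.16)/(0.172+1.40·3.02)] = 0.1229·ln(7.396/4.405) = 0.06366 mol·L⁻¹.
Y_B = C_B/C_{A0} = 0.06366/5.16 = 0.0123.

0.0123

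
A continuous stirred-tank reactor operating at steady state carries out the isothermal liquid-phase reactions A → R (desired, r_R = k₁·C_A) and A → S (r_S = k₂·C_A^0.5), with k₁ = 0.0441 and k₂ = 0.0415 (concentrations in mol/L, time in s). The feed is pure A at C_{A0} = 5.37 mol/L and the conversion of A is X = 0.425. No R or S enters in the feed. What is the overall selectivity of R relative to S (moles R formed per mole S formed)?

Exit C_A = C_{A0}(1−X) = 5.37×0.575 = 3.088 mol/L.
A CSTR operates uniformly at the exit composition, giving r_R = 0.1362 and r_S = 0.07292 (each k·C_A^n at C_A = 3.088).
Overall selectivity = C_R/C_S = r_Rτ/(r_Sτ) = r_R/r_S = 1.87.

1.87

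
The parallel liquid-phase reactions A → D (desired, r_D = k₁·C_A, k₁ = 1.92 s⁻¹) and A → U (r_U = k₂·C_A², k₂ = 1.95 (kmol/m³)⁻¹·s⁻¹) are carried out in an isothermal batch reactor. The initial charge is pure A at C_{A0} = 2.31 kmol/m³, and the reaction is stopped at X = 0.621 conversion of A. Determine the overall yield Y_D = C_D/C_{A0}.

C_A = C_{A0}(1−X) = 0.8755 kmol/m³.
Along a PFR/batch, dC_D/dC_A = −r_D/(r_D+r_U) = −k₁/(k₁+k₂·C_A).
Integrating from C_{A0} to C_A: C_D = (1.92/1.95)·ln[(1.92+1.95·2.31)/(1.92+1.95·0.875)] = 0.9846·ln(6.425/3.627) = 0.5629 kmol/m³.
Y_D = C_D/C_{A0} = 0.5629/2.31 = 0.244.

0.244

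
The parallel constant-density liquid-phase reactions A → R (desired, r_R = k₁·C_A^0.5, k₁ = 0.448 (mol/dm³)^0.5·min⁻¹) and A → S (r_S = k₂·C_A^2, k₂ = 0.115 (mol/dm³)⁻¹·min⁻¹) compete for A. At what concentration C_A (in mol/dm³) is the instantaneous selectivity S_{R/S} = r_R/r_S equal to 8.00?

0.619 mol/dm³

S_{R/S} = (k₁/k₂)·C_A^-1.5 ⇒ C_A = (S·k₂/k₁)^(1/(-1.5)).
= (8.00×0.115/0.448)^(-0.6667) = (2.054)^(-0.6667) = 0.619 mol/dm³.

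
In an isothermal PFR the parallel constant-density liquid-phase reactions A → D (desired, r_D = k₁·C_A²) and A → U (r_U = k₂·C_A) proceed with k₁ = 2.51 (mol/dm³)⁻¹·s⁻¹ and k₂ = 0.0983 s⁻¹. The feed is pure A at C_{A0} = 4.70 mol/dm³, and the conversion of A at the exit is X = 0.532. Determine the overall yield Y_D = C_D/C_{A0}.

C_A = C_{A0}(1−X) = 2.200 mol/dm³.
Along a PFR/batch, dC_U/dC_A = −r_U/(r_D+r_U) = −k₂/(k₂+k₁·C_A).
Integrating from C_{A0} to C_A: C_U = (0.0983/2.51)·ln[(0.0983+2.51·4.70)/(0.0983+2.51·2.20)] = 0.03916·ln(11.90/5.619) = 0.02937 mol/dm³.
Then C_D = (C_{A0}−C_A) − C_U = 2.500 − 0.02937 = 2.471 mol/dm³.
Y_D = C_D/C_{A0} = 2.471/4.70 = 0.526.

0.526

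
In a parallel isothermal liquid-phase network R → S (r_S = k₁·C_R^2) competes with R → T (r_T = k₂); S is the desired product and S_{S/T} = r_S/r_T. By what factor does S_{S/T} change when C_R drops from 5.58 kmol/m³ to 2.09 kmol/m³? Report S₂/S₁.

S_{S/T} = (k₁/k₂)·C_R^2, so S₂/S₁ = (C_{R,2}/C_{R,1})^2.
= (2.09/5.58)^2 = (0.3746)^2 = 0.140.
Selectivity toward S falls as C_R falls — high-concentration operation is favoured.

0.140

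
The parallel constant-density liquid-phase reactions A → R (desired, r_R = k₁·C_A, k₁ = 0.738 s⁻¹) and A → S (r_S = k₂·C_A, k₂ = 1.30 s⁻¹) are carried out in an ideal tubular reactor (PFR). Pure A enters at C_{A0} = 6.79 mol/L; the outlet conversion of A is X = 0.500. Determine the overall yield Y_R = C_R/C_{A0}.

C_A = C_{A0}(1−X) = 3.395 mol/L.
Both paths are first order in A, so the instantaneous fraction to R is constant: dC_R/d(−C_A) = k₁/(k₁+k₂) = 0.3621.
C_R = 0.3621·(C_{A0}−C_A) = 0.3621×3.395 = 1.23 mol/L.
Y_R = C_R/C_{A0} = 1.229/6.79 = 0.181.

0.181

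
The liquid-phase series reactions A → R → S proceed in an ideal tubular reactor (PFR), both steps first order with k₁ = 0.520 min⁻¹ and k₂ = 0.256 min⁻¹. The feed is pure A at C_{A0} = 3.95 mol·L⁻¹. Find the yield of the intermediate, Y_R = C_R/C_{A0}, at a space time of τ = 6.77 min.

0.290

For first-order series with pure A initially, C_R(τ) = k₁C_{A0}/(k₂−k₁)·(e^(−k₁τ) − e^(−k₂τ)).
e^(−k₁τ) = e^(−0.520×6.77) = e^(−3.520) = 0.02959; e^(−k₂τ) = e^(−1.733) = 0.1767.
C_R = 0.520×3.95/(0.256−0.520) × (0.02959−0.1767) = (-7.780)×(-0.1471) = 1.145 mol·L⁻¹.
Y_R = C_R/C_{A0} = 1.145/3.95 = 0.290.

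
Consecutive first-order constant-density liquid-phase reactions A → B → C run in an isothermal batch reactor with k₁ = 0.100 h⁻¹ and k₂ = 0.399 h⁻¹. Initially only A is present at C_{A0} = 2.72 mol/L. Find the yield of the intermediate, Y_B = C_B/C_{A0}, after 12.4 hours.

0.0944

Solving the coupled first-order balances gives C_B(t) = [k₁/(k₂−k₁)]·C_{A0}·(e^(−k₁t) − e^(−k₂t)).
e^(−k₁t) = e^(−0.100×12.4) = e^(−1.240) = 0.2894; e^(−k₂t) = e^(−4.948) = 0.007100.
C_B = 0.100×2.72/(0.399−0.100) × (0.2894−0.007100) = 0.9097×0.2823 = 0.2568 mol/L.
Y_B = C_B/C_{A0} = 0.2568/2.72 = 0.0944.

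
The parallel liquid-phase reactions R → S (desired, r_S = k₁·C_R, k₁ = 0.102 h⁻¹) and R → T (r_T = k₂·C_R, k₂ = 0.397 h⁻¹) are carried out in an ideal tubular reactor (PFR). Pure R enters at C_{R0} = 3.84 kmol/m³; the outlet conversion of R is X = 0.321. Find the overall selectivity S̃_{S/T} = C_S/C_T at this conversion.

C_R = C_{R0}(1−X) = 2.607 kmol/m³.
Both paths are first order in R, so the instantaneous fraction to S is constant: dC_S/d(−C_R) = k₁/(k₁+k₂) = 0.2044.
C_S = 0.2044·(C_{R0}−C_R) = 0.2044×1.233 = 0.252 kmol/m³.
C_T = (C_{R0}−C_R)−C_S = 0.9807 kmol/m³; S̃_{S/T} = 0.2520/0.9807 = 0.257.

0.257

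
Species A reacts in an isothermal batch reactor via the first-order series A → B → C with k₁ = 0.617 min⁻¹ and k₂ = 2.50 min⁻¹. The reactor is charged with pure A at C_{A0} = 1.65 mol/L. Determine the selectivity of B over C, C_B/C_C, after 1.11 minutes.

The intermediate concentration in a first-order A→B→C sequence is C_B = k₁C_{A0}(e^(−k₁t) − e^(−k₂t))/(k₂−k₁).
e^(−k₁t) = e^(−0.617×1.11) = e^(−0.6849) = 0.5042; e^(−k₂t) = e^(−2.775) = 0.06235.
C_B = 0.617×1.65/(2.50−0.617) × (0.5042−0.06235) = 0.5407×0.4418 = 0.2389 mol/L.
C_A = C_{A0}e^(−k₁t) = 0.8319 mol/L, so C_C = C_{A0}−C_A−C_B = 0.5793 mol/L; C_B/C_C = 0.412.

0.412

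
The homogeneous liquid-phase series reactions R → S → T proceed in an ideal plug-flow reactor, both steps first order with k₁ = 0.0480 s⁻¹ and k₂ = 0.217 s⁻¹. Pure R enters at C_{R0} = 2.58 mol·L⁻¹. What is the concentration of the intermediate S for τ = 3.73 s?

The intermediate concentration in a first-order A→B→C sequence is C_S = k₁C_{R0}(e^(−k₁τ) − e^(−k₂τ))/(k₂−k₁).
e^(−k₁τ) = e^(−0.0480×3.73) = e^(−0.1790) = 0.8361; e^(−k₂τ) = e^(−0.8094) = 0.4451.
C_S = 0.0480×2.58/(0.217−0.0480) × (0.8361−0.4451) = 0.7328×0.3910 = 0.2865 mol·L⁻¹.

0.286 mol·L⁻¹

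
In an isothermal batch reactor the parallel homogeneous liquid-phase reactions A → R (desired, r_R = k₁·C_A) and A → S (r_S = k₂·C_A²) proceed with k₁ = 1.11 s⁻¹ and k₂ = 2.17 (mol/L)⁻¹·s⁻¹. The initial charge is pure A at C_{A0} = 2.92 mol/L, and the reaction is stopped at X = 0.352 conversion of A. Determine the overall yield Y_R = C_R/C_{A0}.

C_A = C_{A0}(1−X) = 1.892 mol/L.
Along a PFR/batch, dC_R/dC_A = −r_R/(r_R+r_S) = −k₁/(k₁+k₂·C_A).
Integrating from C_{A0} to C_A: C_R = (1.11/2.17)·ln[(1.11+2.17·2.92)/(1.11+2.17·1.89)] = 0.5115·ln(7.446/5.216) = 0.1821 mol/L.
Y_R = C_R/C_{A0} = 0.1821/2.92 = 0.0624.

0.0624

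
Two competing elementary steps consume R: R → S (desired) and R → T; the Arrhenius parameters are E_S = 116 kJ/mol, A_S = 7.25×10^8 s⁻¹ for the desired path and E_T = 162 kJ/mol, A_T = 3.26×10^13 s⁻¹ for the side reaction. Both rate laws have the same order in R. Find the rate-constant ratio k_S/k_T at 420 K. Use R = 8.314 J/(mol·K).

Since both paths have the same order in R, the concentration cancels and S_{S/T} = k_S/k_T = (A_S/A_T)·exp[(E_T−E_S)/(RT)].
(E_T−E_S)/(RT) = (162−116)×10³/(8.314×420) = 46000/3492 = 13.17.
k_S/k_T = (7.25×10^8/3.26×10^13)·exp(13.17) = 2.224×10^-5 × 5.262×10^5 = 11.7.
Since E_S < E_T, lowering the temperature improves selectivity toward S.

11.7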